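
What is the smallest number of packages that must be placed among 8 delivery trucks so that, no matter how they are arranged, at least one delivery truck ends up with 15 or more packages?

113

With 112 packages one could put exactly 14 in each of the 8 delivery trucks, and no delivery truck would reach 15.
Pigeonhole: one more package must land in a delivery truck that already has 14, giving it 15.
So 8 × 14 + 1 = 113 packages are required.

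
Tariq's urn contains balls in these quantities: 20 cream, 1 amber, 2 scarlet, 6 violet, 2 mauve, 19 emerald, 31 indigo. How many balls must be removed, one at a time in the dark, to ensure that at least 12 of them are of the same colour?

By the pigeonhole principle, the 7 colours are the holes; the balls drawn are the pigeons.
To avoid 12 of any one colour, the worst case takes at most 11 of each colour, or every ball of a colour that has fewer than 11.
That gives 11 + 1 + 2 + 6 + 2 + 11 + 11 = 44 balls with no colour reaching 12.
The next ball forces some colour to 12, so 44 + 1 = 45.

45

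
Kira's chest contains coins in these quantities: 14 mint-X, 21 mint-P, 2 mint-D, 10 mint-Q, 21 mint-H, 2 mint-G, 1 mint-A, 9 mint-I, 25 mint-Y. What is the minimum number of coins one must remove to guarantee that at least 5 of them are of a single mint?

30

By the pigeonhole principle, the 9 mints are the holes; the coins drawn are the pigeons.
To avoid 5 of any one mint, the worst case takes at most 4 of each mint, or every coin of a mint that has fewer than 4.
That gives 4 + 4 + 2 + 4 + 4 + 2 + 1 + 4 + 4 = 29 coins with no mint reaching 5.
The next coin forces some mint to 5, so 29 + 1 = 30.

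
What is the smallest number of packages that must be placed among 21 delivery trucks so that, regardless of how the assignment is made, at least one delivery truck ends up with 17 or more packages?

337

With 336 packages one could put exactly 16 in each of the 21 delivery trucks, and no delivery truck would reach 17.
One more package must land in a delivery truck that already has 16, giving it 17.
So 21 × 16 + 1 = 337 packages are required.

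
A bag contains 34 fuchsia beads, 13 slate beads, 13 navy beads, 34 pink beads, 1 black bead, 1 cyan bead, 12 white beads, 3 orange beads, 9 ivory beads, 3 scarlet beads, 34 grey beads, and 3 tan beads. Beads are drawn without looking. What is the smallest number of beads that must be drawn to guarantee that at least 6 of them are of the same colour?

Put each drawn bead into a box by colour. The largest draw with every box below 6 takes min(count, 5) from each colour; colours with fewer than 5 contribute all they have.
Σ min(cᵢ, 5) = 5 + 5 + 5 + 5 + 1 + 1 + 5 + 3 + 5 + 3 + 5 + 3 = 46.
Draw number 46 + 1 = 47 must push one box to 6.

47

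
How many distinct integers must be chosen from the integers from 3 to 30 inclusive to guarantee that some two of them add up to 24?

20

Group the elements by complementary pair {x, 24−x}: {3,21}, {4,20}, {5,19}, …, giving 9 two-element pairs; the single value 12 (it cannot pair with itself since the integers are distinct); and 9 integers whose partner 24−x falls outside [3,30].
Treating each of those 19 groups as a pigeonhole, one can pick one integer per group — 19 integers — with no two summing to 24.
The 20th integer lands in an occupied pair, forcing a sum of 24.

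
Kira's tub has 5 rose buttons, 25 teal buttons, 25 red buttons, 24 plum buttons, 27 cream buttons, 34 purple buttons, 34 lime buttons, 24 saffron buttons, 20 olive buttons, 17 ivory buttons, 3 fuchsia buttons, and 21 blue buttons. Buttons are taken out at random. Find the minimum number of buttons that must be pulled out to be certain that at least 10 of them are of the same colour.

99

The 12 colours are the holes; the buttons drawn are the pigeons.
To avoid 10 of any one colour, the worst case takes at most 9 of each colour, or every button of a colour that has fewer than 9.
That gives 5 + 9 + 9 + 9 + 9 + 9 + 9 + 9 + 9 + 9 + 3 + 9 = 98 buttons with no colour reaching 10.
The next button forces some colour to 10, so 98 + 1 = 99.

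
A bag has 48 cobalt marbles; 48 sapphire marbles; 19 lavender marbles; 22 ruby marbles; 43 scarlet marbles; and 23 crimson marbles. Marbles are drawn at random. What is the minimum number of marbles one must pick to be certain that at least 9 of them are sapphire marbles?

In the worst case for collecting sapphire marbles, every non-sapphire marble comes out first.
There are 48 + 19 + 22 + 43 + 23 = 155 non-sapphire marbles altogether.
After those, each further marble must be sapphire, so 155 + 9 = 164 draws guarantee 9 sapphire marbles.

164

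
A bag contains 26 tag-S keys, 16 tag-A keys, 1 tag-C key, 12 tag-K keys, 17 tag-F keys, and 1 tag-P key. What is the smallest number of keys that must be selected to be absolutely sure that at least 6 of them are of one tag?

An adversary could hand out at most 5 keys per tag (tag-C, tag-P run out sooner): 5 + 5 + 1 + 5 + 5 + 1 = 22 keys and still no tag has 6.
One more key lands in a tag already at 5, so 23 draws are enough and 22 are not.

23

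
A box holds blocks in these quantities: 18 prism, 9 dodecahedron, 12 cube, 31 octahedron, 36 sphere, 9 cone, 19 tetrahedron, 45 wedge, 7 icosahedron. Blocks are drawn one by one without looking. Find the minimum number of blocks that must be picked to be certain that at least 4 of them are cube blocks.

178

In the worst case for collecting cube blocks, every non-cube block comes out first.
There are 18 + 9 + 31 + 36 + 9 + 19 + 45 + 7 = 174 non-cube blocks altogether.
After those, each further block must be cube, so 174 + 4 = 178 draws guarantee 4 cube blocks.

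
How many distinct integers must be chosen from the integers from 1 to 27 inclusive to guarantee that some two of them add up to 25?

16

A set avoiding the sum 25 can contain at most one of each pair {x, 25−x}, plus the 3 elements whose complement lies outside the range.
The integers 13, …, 27 (15 of them) are such a set: any two sum to at least 13+14 = 27 > 25.
Any 16th integer completes one of the 12 pairs, so 16 choices force a sum of 25.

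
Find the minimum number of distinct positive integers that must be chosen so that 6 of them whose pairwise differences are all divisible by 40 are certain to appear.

201

Integers whose pairwise differences are multiples of 40 are exactly those sharing a remainder mod 40. The 40 residue classes mod 40 are the pigeonholes.
With 200 integers one could put 5 in each residue class and have no class reach 6.
The 201st integer pushes some class to 6, so 40·5 + 1 = 201.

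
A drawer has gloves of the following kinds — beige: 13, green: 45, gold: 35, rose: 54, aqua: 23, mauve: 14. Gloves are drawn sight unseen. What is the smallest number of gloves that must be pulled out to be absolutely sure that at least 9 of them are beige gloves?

180

In the worst case for collecting beige gloves, every non-beige glove comes out first.
There are 45 + 35 + 54 + 23 + 14 = 171 non-beige gloves altogether.
After those, each further glove must be beige, so 171 + 9 = 180 draws guarantee 9 beige gloves.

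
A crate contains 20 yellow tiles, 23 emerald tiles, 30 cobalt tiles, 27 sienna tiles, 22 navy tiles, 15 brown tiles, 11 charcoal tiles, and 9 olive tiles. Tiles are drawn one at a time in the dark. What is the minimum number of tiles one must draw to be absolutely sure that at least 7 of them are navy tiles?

In the worst case for collecting navy tiles, every non-navy tile comes out first.
There are 20 + 23 + 30 + 27 + 15 + 11 + 9 = 135 non-navy tiles altogether.
After those, each further tile must be navy, so 135 + 7 = 142 draws guarantee 7 navy tiles.

142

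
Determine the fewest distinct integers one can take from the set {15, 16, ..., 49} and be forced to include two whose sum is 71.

22

Group the elements by complementary pair {x, 71−x}: {22,49}, {23,48}, {24,47}, …, giving 14 two-element pairs and 7 integers whose partner 71−x falls outside [15,49].
Treating each of those 21 groups as a pigeonhole, one can pick one integer per group — 21 integers — with no two summing to 71.
The 22nd integer lands in an occupied pair, forcing a sum of 71.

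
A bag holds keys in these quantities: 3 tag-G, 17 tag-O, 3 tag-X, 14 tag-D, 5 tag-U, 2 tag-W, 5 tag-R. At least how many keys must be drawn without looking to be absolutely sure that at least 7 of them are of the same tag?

31

Put each drawn key into a box by tag. The largest draw with every box below 7 takes min(count, 6) from each tag; tags with fewer than 6 contribute all they have.
Σ min(cᵢ, 6) = 3 + 6 + 3 + 6 + 5 + 2 + 5 = 30.
Draw number 30 + 1 = 31 must push one box to 7.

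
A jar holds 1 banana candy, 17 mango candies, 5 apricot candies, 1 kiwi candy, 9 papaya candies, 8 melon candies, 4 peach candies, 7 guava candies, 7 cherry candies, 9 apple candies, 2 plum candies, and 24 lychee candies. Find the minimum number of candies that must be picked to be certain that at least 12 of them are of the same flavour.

76

An adversary could hand out at most 11 candies per flavour (10 flavours run out sooner): 1 + 11 + 5 + 1 + 9 + 8 + 4 + 7 + 7 + 9 + 2 + 11 = 75 candies and still no flavour has 12.
By pigeonhole, one more candy lands in a flavour already at 11, so 76 draws are enough and 75 are not.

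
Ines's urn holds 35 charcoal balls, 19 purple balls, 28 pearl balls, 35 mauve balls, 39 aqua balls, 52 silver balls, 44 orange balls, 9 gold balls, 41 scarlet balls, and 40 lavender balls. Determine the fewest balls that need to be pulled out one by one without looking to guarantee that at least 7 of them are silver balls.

297

In the worst case for collecting silver balls, every non-silver ball comes out first.
There are 35 + 19 + 28 + 35 + 39 + 44 + 9 + 41 + 40 = 290 non-silver balls altogether.
After those, each further ball must be silver, so 290 + 7 = 297 draws guarantee 7 silver balls.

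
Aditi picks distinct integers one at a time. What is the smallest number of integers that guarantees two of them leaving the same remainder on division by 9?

10

The 9 residue classes mod 9 are the pigeonholes.
With 9 integers one could put 1 in each residue class and have no class reach 2.
The 10th integer pushes some class to 2, so 9·1 + 1 = 10.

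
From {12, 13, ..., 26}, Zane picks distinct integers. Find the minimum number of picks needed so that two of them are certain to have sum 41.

Two chosen integers sum to 41 exactly when both halves of some pair {x, 41−x} with 15 ≤ x ≤ 41−x ≤ 26 are chosen — 6 such pairs.
The remaining 3 elements (those with no distinct partner in range) can never complete a 41-sum, so the worst case takes all of them and one from each pair: 3 + 6 = 9.
The 10th integer has to be the second member of some pair, so 9 + 1 = 10.

10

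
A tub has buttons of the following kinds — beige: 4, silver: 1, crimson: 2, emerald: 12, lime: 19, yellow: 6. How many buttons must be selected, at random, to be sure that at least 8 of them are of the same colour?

An adversary could hand out at most 7 buttons per colour (4 colours run out sooner): 4 + 1 + 2 + 7 + 7 + 6 = 27 buttons and still no colour has 8.
By the pigeonhole principle, one more button lands in a colour already at 7, so 28 draws are enough and 27 are not.

28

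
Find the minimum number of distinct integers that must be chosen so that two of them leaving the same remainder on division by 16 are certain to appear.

17

The 16 residue classes mod 16 are the pigeonholes.
With 16 integers one could put 1 in each residue class and have no class reach 2.
The 17th integer pushes some class to 2, so 16·1 + 1 = 17.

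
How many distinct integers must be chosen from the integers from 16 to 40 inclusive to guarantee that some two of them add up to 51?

16

Group the elements by complementary pair {x, 51−x}: {16,35}, {17,34}, {18,33}, …, giving 10 two-element pairs and 5 integers whose partner 51−x falls outside [16,40].
By pigeonhole, treating each of those 15 groups as a pigeonhole, one can pick one integer per group — 15 integers — with no two summing to 51.
The 16th integer lands in an occupied pair, forcing a sum of 51.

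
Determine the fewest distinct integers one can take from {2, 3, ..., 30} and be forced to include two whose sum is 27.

A set avoiding the sum 27 can contain at most one of each pair {x, 27−x}, plus the 5 elements whose complement lies outside the range.
The integers 14, …, 30 (17 of them) are such a set: any two sum to at least 14+15 = 29 > 27.
By the pigeonhole principle, any 18th integer completes one of the 12 pairs, so 18 choices force a sum of 27.

18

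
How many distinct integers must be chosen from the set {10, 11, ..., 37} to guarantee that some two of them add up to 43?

A set avoiding the sum 43 can contain at most one of each pair {x, 43−x}, plus the 4 elements whose complement lies outside the range.
The integers 22, …, 37 (16 of them) are such a set: any two sum to at least 22+23 = 45 > 43.
Pigeonhole: any 17th integer completes one of the 12 pairs, so 17 choices force a sum of 43.

17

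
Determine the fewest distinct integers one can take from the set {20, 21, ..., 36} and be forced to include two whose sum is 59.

11

Group the elements by complementary pair {x, 59−x}: {23,36}, {24,35}, {25,34}, …, giving 7 two-element pairs and 3 integers whose partner 59−x falls outside [20,36].
Pigeonhole: treating each of those 10 groups as a pigeonhole, one can pick one integer per group — 10 integers — with no two summing to 59.
The 11th integer lands in an occupied pair, forcing a sum of 59.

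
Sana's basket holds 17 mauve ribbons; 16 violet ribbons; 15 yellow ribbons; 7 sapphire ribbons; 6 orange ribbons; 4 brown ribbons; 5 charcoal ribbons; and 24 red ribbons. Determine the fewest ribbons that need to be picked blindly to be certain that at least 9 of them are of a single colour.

An adversary could hand out at most 8 ribbons per colour (4 colours run out sooner): 8 + 8 + 8 + 7 + 6 + 4 + 5 + 8 = 54 ribbons and still no colour has 9.
By the pigeonhole principle, one more ribbon lands in a colour already at 8, so 55 draws are enough and 54 are not.

55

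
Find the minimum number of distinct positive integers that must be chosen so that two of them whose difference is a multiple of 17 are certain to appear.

18

Integers whose pairwise differences are multiples of 17 are exactly those sharing a remainder mod 17. By pigeonhole, the 17 residue classes mod 17 are the pigeonholes.
With 17 integers one could put 1 in each residue class and have no class reach 2.
The 18th integer pushes some class to 2, so 17·1 + 1 = 18.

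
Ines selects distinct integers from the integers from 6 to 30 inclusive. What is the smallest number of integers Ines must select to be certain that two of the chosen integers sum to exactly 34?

A set avoiding the sum 34 can contain at most one of each pair {x, 34−x}, plus the 3 elements whose complement lies outside the range or equal to its own complement.
The integers 17, …, 30 (14 of them) are such a set: any two sum to at least 17+18 = 35 > 34.
Any 15th integer completes one of the 11 pairs, so 15 choices force a sum of 34.

15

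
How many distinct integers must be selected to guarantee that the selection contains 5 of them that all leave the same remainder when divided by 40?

By the pigeonhole principle, the 40 residue classes mod 40 are the pigeonholes.
With 160 integers one could put 4 in each residue class and have no class reach 5.
The 161st integer pushes some class to 5, so 40·4 + 1 = 161.

161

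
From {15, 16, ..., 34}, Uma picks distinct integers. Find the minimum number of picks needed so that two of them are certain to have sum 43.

14

Two chosen integers sum to 43 exactly when both halves of some pair {x, 43−x} with 15 ≤ x ≤ 43−x ≤ 28 are chosen — 7 such pairs.
The remaining 6 elements (those with no distinct partner in range) can never complete a 43-sum, so the worst case takes all of them and one from each pair: 6 + 7 = 13.
The 14th integer has to be the second member of some pair, so 13 + 1 = 14.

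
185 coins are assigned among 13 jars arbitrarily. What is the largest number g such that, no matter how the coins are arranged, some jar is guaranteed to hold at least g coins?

The 13 jars are the holes and the 185 coins are the pigeons.
If every jar held at most 14 coins, the total would be at most 13 × 14 = 182, which is less than 185.
So some jar holds at least ⌈185/13⌉ = 15 coins.

15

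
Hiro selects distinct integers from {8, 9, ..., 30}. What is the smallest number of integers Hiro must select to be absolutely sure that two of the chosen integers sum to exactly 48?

Group the elements by complementary pair {x, 48−x}: {18,30}, {19,29}, {20,28}, …, giving 6 two-element pairs, the single value 24 (it cannot pair with itself since the integers are distinct), and 10 integers whose partner 48−x falls outside [8,30].
Treating each of those 17 groups as a pigeonhole, one can pick one integer per group — 17 integers — with no two summing to 48.
The 18th integer lands in an occupied pair, forcing a sum of 48.

18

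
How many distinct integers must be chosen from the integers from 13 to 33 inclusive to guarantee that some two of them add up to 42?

14

A set avoiding the sum 42 can contain at most one of each pair {x, 42−x}, plus the 5 elements whose complement lies outside the range or equal to its own complement.
The integers 21, …, 33 (13 of them) are such a set: any two sum to at least 21+22 = 43 > 42.
Pigeonhole: any 14th integer completes one of the 8 pairs, so 14 choices force a sum of 42.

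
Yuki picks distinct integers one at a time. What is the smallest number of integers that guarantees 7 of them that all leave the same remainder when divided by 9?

55

By pigeonhole, the 9 residue classes mod 9 are the pigeonholes.
With 54 integers one could put 6 in each residue class and have no class reach 7.
The 55th integer pushes some class to 7, so 9·6 + 1 = 55.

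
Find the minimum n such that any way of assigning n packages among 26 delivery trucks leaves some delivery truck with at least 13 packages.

With 312 packages one could put exactly 12 in each of the 26 delivery trucks, and no delivery truck would reach 13.
One more package must land in a delivery truck that already has 12, giving it 13.
So 26 × 12 + 1 = 313 packages are required.

313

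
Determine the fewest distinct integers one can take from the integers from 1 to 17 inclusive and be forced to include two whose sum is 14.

12

A set avoiding the sum 14 can contain at most one of each pair {x, 14−x}, plus the 5 elements whose complement lies outside the range or equal to its own complement.
The integers 7, …, 17 (11 of them) are such a set: any two sum to at least 7+8 = 15 > 14.
By the pigeonhole principle, any 12th integer completes one of the 6 pairs, so 12 choices force a sum of 14.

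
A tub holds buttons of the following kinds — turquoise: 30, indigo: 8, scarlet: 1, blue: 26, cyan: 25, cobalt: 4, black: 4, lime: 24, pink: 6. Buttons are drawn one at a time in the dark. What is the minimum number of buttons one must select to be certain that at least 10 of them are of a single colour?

Pigeonhole: the 9 colours are the holes; the buttons drawn are the pigeons.
To avoid 10 of any one colour, the worst case takes at most 9 of each colour, or every button of a colour that has fewer than 9.
That gives 9 + 8 + 1 + 9 + 9 + 4 + 4 + 9 + 6 = 59 buttons with no colour reaching 10.
The next button forces some colour to 10, so 59 + 1 = 60.

60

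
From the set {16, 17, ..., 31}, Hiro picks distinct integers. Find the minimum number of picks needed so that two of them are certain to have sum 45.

10

Two chosen integers sum to 45 exactly when both halves of some pair {x, 45−x} with 16 ≤ x ≤ 45−x ≤ 29 are chosen — 7 such pairs.
The remaining 2 elements (those with no distinct partner in range) can never complete a 45-sum, so the worst case takes all of them and one from each pair: 2 + 7 = 9.
The 10th integer has to be the second member of some pair, so 9 + 1 = 10.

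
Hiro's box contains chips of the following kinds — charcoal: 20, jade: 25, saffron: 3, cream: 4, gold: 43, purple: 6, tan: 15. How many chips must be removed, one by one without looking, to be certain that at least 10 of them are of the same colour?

An adversary could hand out at most 9 chips per colour (saffron, cream, purple run out sooner): 9 + 9 + 3 + 4 + 9 + 6 + 9 = 49 chips and still no colour has 10.
One more chip lands in a colour already at 9, so 50 draws are enough and 49 are not.

50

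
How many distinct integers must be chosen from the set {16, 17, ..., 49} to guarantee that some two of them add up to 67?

19

Group the elements by complementary pair {x, 67−x}: {18,49}, {19,48}, {20,47}, …, giving 16 two-element pairs and 2 integers whose partner 67−x falls outside [16,49].
Treating each of those 18 groups as a pigeonhole, one can pick one integer per group — 18 integers — with no two summing to 67.
The 19th integer lands in an occupied pair, forcing a sum of 67.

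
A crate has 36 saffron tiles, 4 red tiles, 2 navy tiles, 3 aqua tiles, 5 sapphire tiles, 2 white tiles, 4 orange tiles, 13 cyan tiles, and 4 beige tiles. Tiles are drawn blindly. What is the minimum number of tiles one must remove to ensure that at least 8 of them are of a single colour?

39

An adversary could hand out at most 7 tiles per colour (7 colours run out sooner): 7 + 4 + 2 + 3 + 5 + 2 + 4 + 7 + 4 = 38 tiles and still no colour has 8.
One more tile lands in a colour already at 7, so 39 draws are enough and 38 are not.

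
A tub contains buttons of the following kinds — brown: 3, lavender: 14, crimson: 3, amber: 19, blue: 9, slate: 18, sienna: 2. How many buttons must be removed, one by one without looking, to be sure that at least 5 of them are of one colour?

An adversary could hand out at most 4 buttons per colour (brown, crimson, sienna run out sooner): 3 + 4 + 3 + 4 + 4 + 4 + 2 = 24 buttons and still no colour has 5.
Pigeonhole: one more button lands in a colour already at 4, so 25 draws are enough and 24 are not.

25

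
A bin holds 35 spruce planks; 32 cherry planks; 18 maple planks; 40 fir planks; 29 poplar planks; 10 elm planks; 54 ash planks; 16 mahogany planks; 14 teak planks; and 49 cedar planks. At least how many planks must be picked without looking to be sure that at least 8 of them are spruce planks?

270

In the worst case for collecting spruce planks, every non-spruce plank comes out first.
There are 32 + 18 + 40 + 29 + 10 + 54 + 16 + 14 + 49 = 262 non-spruce planks altogether.
After those, each further plank must be spruce, so 262 + 8 = 270 draws guarantee 8 spruce planks.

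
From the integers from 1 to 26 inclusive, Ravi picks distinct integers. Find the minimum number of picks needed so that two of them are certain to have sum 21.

A set avoiding the sum 21 can contain at most one of each pair {x, 21−x}, plus the 6 elements whose complement lies outside the range.
The integers 11, …, 26 (16 of them) are such a set: any two sum to at least 11+12 = 23 > 21.
By pigeonhole, any 17th integer completes one of the 10 pairs, so 17 choices force a sum of 21.

17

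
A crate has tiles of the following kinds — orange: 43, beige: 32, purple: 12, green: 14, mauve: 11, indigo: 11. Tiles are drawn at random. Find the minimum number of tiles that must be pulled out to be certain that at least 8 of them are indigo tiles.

In the worst case for collecting indigo tiles, every non-indigo tile comes out first.
There are 43 + 32 + 12 + 14 + 11 = 112 non-indigo tiles altogether.
After those, each further tile must be indigo, so 112 + 8 = 120 draws guarantee 8 indigo tiles.

120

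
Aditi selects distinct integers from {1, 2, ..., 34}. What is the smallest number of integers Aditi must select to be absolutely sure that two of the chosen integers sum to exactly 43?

22

Group the elements by complementary pair {x, 43−x}: {9,34}, {10,33}, {11,32}, …, giving 13 two-element pairs and 8 integers whose partner 43−x falls outside [1,34].
Treating each of those 21 groups as a pigeonhole, one can pick one integer per group — 21 integers — with no two summing to 43.
The 22nd integer lands in an occupied pair, forcing a sum of 43.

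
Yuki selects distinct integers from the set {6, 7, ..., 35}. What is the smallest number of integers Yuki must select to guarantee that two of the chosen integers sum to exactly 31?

21

Two chosen integers sum to 31 exactly when both halves of some pair {x, 31−x} with 6 ≤ x ≤ 31−x ≤ 25 are chosen — 10 such pairs.
The remaining 10 elements (those with no distinct partner in range) can never complete a 31-sum, so the worst case takes all of them and one from each pair: 10 + 10 = 20.
The 21st integer has to be the second member of some pair, so 20 + 1 = 21.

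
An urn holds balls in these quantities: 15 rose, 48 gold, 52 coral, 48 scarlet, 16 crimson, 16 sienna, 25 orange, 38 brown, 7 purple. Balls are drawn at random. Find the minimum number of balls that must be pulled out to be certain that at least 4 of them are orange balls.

In the worst case for collecting orange balls, every non-orange ball comes out first.
There are 15 + 48 + 52 + 48 + 16 + 16 + 38 + 7 = 240 non-orange balls altogether.
After those, each further ball must be orange, so 240 + 4 = 244 draws guarantee 4 orange balls.

244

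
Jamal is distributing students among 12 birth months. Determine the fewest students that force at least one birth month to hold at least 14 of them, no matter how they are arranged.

157

With 156 students one could put exactly 13 in each of the 12 birth months, and no birth month would reach 14.
By pigeonhole, one more student must land in a birth month that already has 13, giving it 14.
So 12 × 13 + 1 = 157 students are required.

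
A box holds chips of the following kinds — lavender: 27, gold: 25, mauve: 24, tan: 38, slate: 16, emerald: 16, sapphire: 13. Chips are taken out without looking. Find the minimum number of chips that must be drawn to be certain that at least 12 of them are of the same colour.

78

Pigeonhole: the 7 colours are the holes; the chips drawn are the pigeons.
To avoid 12 of any one colour, the worst case takes at most 11 of each colour.
That gives 11 + 11 + 11 + 11 + 11 + 11 + 11 = 77 chips with no colour reaching 12.
The next chip forces some colour to 12, so 77 + 1 = 78.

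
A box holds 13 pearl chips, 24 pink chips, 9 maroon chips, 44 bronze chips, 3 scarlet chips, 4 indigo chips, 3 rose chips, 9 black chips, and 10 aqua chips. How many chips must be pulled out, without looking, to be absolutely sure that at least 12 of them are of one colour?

72

An adversary could hand out at most 11 chips per colour (6 colours run out sooner): 11 + 11 + 9 + 11 + 3 + 4 + 3 + 9 + 10 = 71 chips and still no colour has 12.
Pigeonhole: one more chip lands in a colour already at 11, so 72 draws are enough and 71 are not.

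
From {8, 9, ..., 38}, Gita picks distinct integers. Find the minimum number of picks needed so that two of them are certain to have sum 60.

24

Two chosen integers sum to 60 exactly when both halves of some pair {x, 60−x} with 22 ≤ x ≤ 60−x ≤ 38 are chosen — 8 such pairs.
The remaining 15 elements (those with no distinct partner in range) can never complete a 60-sum, so the worst case takes all of them and one from each pair: 15 + 8 = 23.
The 24th integer has to be the second member of some pair, so 23 + 1 = 24.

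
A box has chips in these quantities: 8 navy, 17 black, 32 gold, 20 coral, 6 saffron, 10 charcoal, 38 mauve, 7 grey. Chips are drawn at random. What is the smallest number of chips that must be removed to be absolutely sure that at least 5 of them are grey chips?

136

In the worst case for collecting grey chips, every non-grey chip comes out first.
There are 8 + 17 + 32 + 20 + 6 + 10 + 38 = 131 non-grey chips altogether.
After those, each further chip must be grey, so 131 + 5 = 136 draws guarantee 5 grey chips.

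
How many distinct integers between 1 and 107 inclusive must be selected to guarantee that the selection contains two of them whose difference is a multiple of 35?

36

Integers whose pairwise differences are multiples of 35 are exactly those sharing a remainder mod 35. The 35 residue classes mod 35 are the pigeonholes.
With 35 integers one could put 1 in each residue class and have no class reach 2.
The 36th integer pushes some class to 2, so 35·1 + 1 = 36.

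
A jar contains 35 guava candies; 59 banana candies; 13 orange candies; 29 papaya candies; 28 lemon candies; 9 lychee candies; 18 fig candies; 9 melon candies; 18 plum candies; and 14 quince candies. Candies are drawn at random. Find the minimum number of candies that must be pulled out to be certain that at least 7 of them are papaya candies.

In the worst case for collecting papaya candies, every non-papaya candy comes out first.
There are 35 + 59 + 13 + 28 + 9 + 18 + 9 + 18 + 14 = 203 non-papaya candies altogether.
After those, each further candy must be papaya, so 203 + 7 = 210 draws guarantee 7 papaya candies.

210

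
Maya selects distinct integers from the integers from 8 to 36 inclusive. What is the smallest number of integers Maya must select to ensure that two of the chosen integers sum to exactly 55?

21

Group the elements by complementary pair {x, 55−x}: {19,36}, {20,35}, {21,34}, …, giving 9 two-element pairs and 11 integers whose partner 55−x falls outside [8,36].
Treating each of those 20 groups as a pigeonhole, one can pick one integer per group — 20 integers — with no two summing to 55.
The 21st integer lands in an occupied pair, forcing a sum of 55.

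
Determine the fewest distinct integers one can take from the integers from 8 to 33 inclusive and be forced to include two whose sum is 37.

16

Two chosen integers sum to 37 exactly when both halves of some pair {x, 37−x} with 8 ≤ x ≤ 37−x ≤ 29 are chosen — 11 such pairs.
The remaining 4 elements (those with no distinct partner in range) can never complete a 37-sum, so the worst case takes all of them and one from each pair: 4 + 11 = 15.
By pigeonhole, the 16th integer has to be the second member of some pair, so 15 + 1 = 16.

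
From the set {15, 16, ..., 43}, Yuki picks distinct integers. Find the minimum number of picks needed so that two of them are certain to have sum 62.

A set avoiding the sum 62 can contain at most one of each pair {x, 62−x}, plus the 5 elements whose complement lies outside the range or equal to its own complement.
The integers 15, …, 31 (17 of them) are such a set: any two sum to at least 15+16 = 31 and at most 30+31 = 61 < 62.
Any 18th integer completes one of the 12 pairs, so 18 choices force a sum of 62.

18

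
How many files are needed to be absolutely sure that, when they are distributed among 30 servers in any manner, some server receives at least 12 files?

331

With 330 files one could put exactly 11 in each of the 30 servers, and no server would reach 12.
One more file must land in a server that already has 11, giving it 12.
So 30 × 11 + 1 = 331 files are required.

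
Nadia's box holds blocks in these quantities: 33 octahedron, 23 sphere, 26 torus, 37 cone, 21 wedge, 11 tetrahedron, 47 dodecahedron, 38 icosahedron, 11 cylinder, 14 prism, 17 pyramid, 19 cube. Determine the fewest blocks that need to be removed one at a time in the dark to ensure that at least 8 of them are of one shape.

85

An adversary could hand out at most 7 blocks per shape: 7 + 7 + 7 + 7 + 7 + 7 + 7 + 7 + 7 + 7 + 7 + 7 = 84 blocks and still no shape has 8.
Pigeonhole: one more block lands in a shape already at 7, so 85 draws are enough and 84 are not.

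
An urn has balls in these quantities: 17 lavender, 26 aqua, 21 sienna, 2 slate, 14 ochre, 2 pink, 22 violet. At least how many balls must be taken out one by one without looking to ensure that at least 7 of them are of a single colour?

Put each drawn ball into a box by colour. The largest draw with every box below 7 takes min(count, 6) from each colour; colours with fewer than 6 contribute all they have.
Σ min(cᵢ, 6) = 6 + 6 + 6 + 2 + 6 + 2 + 6 = 34.
Draw number 34 + 1 = 35 must push one box to 7.

35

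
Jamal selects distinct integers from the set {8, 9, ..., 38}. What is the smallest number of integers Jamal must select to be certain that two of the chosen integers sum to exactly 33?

23

Two chosen integers sum to 33 exactly when both halves of some pair {x, 33−x} with 8 ≤ x ≤ 33−x ≤ 25 are chosen — 9 such pairs.
The remaining 13 elements (those with no distinct partner in range) can never complete a 33-sum, so the worst case takes all of them and one from each pair: 13 + 9 = 22.
The 23rd integer has to be the second member of some pair, so 22 + 1 = 23.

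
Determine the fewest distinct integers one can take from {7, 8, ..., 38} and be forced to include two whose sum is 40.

Two chosen integers sum to 40 exactly when both halves of some pair {x, 40−x} with 7 ≤ x ≤ 40−x ≤ 33 are chosen — 13 such pairs.
The remaining 6 elements (those with no distinct partner in range) can never complete a 40-sum, so the worst case takes all of them and one from each pair: 6 + 13 = 19.
The 20th integer has to be the second member of some pair, so 19 + 1 = 20.

20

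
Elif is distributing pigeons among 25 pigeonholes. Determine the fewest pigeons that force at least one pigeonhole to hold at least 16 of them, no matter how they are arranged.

376

With 375 pigeons one could put exactly 15 in each of the 25 pigeonholes, and no pigeonhole would reach 16.
One more pigeon must land in a pigeonhole that already has 15, giving it 16.
So 25 × 15 + 1 = 376 pigeons are required.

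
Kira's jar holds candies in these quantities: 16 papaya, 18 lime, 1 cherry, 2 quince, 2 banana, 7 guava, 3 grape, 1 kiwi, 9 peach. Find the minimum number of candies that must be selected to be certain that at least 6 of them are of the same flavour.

30

By the pigeonhole principle, put each drawn candy into a box by flavour. The largest draw with every box below 6 takes min(count, 5) from each flavour; flavours with fewer than 5 contribute all they have.
Σ min(cᵢ, 5) = 5 + 5 + 1 + 2 + 2 + 5 + 3 + 1 + 5 = 29.
Draw number 29 + 1 = 30 must push one box to 6.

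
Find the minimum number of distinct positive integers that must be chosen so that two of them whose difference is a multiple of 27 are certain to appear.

28

Integers whose pairwise differences are multiples of 27 are exactly those sharing a remainder mod 27. The 27 residue classes mod 27 are the pigeonholes.
With 27 integers one could put 1 in each residue class and have no class reach 2.
The 28th integer pushes some class to 2, so 27·1 + 1 = 28.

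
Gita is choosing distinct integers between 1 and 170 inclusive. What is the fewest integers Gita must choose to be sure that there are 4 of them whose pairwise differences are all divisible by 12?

37

Integers whose pairwise differences are multiples of 12 are exactly those sharing a remainder mod 12. By pigeonhole, the 12 residue classes mod 12 are the pigeonholes.
With 36 integers one could put 3 in each residue class and have no class reach 4.
The 37th integer pushes some class to 4, so 12·3 + 1 = 37.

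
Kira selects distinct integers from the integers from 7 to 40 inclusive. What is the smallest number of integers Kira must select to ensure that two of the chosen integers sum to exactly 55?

Group the elements by complementary pair {x, 55−x}: {15,40}, {16,39}, {17,38}, …, giving 13 two-element pairs and 8 integers whose partner 55−x falls outside [7,40].
By pigeonhole, treating each of those 21 groups as a pigeonhole, one can pick one integer per group — 21 integers — with no two summing to 55.
The 22nd integer lands in an occupied pair, forcing a sum of 55.

22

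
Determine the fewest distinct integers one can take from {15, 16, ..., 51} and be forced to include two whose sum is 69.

21

Two chosen integers sum to 69 exactly when both halves of some pair {x, 69−x} with 18 ≤ x ≤ 69−x ≤ 51 are chosen — 17 such pairs.
The remaining 3 elements (those with no distinct partner in range) can never complete a 69-sum, so the worst case takes all of them and one from each pair: 3 + 17 = 20.
The 21st integer has to be the second member of some pair, so 20 + 1 = 21.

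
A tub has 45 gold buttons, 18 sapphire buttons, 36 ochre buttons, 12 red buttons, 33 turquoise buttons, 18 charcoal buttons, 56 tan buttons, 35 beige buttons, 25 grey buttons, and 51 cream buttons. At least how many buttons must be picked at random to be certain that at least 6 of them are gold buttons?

290

In the worst case for collecting gold buttons, every non-gold button comes out first.
There are 18 + 36 + 12 + 33 + 18 + 56 + 35 + 25 + 51 = 284 non-gold buttons altogether.
After those, each further button must be gold, so 284 + 6 = 290 draws guarantee 6 gold buttons.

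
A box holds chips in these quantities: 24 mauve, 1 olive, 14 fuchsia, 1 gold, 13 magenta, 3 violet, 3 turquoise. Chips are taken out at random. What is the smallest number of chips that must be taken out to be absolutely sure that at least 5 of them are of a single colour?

21

The 7 colours are the holes; the chips drawn are the pigeons.
To avoid 5 of any one colour, the worst case takes at most 4 of each colour, or every chip of a colour that has fewer than 4.
That gives 4 + 1 + 4 + 1 + 4 + 3 + 3 = 20 chips with no colour reaching 5.
The next chip forces some colour to 5, so 20 + 1 = 21.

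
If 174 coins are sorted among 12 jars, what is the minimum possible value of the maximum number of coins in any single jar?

15

The 12 jars are the holes and the 174 coins are the pigeons.
If every jar held at most 14 coins, the total would be at most 12 × 14 = 168, which is less than 174.
So some jar holds at least ⌈174/12⌉ = 15 coins.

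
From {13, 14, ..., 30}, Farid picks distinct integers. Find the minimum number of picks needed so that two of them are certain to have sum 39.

12

Two chosen integers sum to 39 exactly when both halves of some pair {x, 39−x} with 13 ≤ x ≤ 39−x ≤ 26 are chosen — 7 such pairs.
The remaining 4 elements (those with no distinct partner in range) can never complete a 39-sum, so the worst case takes all of them and one from each pair: 4 + 7 = 11.
The 12th integer has to be the second member of some pair, so 11 + 1 = 12.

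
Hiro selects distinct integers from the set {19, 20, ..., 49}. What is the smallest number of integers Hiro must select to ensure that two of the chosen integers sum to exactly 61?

Group the elements by complementary pair {x, 61−x}: {19,42}, {20,41}, {21,40}, …, giving 12 two-element pairs and 7 integers whose partner 61−x falls outside [19,49].
Treating each of those 19 groups as a pigeonhole, one can pick one integer per group — 19 integers — with no two summing to 61.
The 20th integer lands in an occupied pair, forcing a sum of 61.

20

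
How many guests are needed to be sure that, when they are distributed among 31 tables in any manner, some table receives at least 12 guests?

342

With 341 guests one could put exactly 11 in each of the 31 tables, and no table would reach 12.
By the pigeonhole principle, one more guest must land in a table that already has 11, giving it 12.
So 31 × 11 + 1 = 342 guests are required.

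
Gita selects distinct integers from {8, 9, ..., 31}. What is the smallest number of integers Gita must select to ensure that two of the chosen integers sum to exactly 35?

15

Two chosen integers sum to 35 exactly when both halves of some pair {x, 35−x} with 8 ≤ x ≤ 35−x ≤ 27 are chosen — 10 such pairs.
The remaining 4 elements (those with no distinct partner in range) can never complete a 35-sum, so the worst case takes all of them and one from each pair: 4 + 10 = 14.
The 15th integer has to be the second member of some pair, so 14 + 1 = 15.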